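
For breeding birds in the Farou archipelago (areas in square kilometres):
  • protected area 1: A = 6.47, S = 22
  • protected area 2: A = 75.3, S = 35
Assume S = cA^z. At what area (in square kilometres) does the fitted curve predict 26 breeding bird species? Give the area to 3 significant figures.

z = ln(35/22) / ln(75.3/6.47) = 0.4643 / 2.4543 = 0.1892
c = 22 / 6.47^0.1892 = 22 / 1.424 = 15.45
A = (26/15.45)^(1/0.1892) ⇒ ln A = ln(1.683)/0.1892 = 2.7502
A = e^2.7502 ≈ 15.65 square kilometres

15.6 square kilometres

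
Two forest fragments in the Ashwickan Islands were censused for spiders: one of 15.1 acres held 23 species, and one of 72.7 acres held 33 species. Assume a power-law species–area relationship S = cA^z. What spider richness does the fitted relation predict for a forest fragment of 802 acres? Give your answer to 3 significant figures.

z = ln(33/23) / ln(72.7/15.1) = 0.3610 / 1.5716 = 0.2297
c = 23 / 15.1^0.2297 = 23 / 1.866 = 12.33
S₃ = 12.33 × 802^0.2297 = 12.33 × 4.646 ≈ 57.28

57.3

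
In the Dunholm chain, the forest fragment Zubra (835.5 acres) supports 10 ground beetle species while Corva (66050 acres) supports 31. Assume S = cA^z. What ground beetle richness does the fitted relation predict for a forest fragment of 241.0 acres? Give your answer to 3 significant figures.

z = ln(31/10) / ln(66050/835.5) = 1.1314 / 4.3701 = 0.2589
c = 10 / 835.5^0.2589 = 10 / 5.708 = 1.752
S₃ = 1.752 × 241^0.2589 = 1.752 × 4.137 ≈ 7.248

7.25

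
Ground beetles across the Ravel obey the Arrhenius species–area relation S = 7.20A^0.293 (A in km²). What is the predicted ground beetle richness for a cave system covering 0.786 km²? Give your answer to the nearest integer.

7

S = 7.2 × 0.786^0.293
ln S = ln 7.2 + 0.293 × ln 0.786 = 1.9741 + 0.293 × -0.2408 = 1.9035
S = e^1.9035 ≈ 6.71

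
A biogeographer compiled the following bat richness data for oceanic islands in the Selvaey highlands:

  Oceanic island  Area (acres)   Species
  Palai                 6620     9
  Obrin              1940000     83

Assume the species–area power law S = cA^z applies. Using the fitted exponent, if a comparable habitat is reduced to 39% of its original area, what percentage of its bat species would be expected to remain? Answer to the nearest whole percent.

69%

z = ln(83/9) / ln(1940000/6620) = 2.2216 / 5.6803 = 0.3911
S_new/S_old = (A_new/A_old)^z = 0.39^0.3911 = exp(0.3911 × -0.9416) = 0.6919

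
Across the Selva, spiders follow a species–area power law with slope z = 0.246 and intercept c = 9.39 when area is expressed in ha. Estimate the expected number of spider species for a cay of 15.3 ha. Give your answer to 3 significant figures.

18.4

S = 9.39 × 15.3^0.246
ln S = ln 9.39 + 0.246 × ln 15.3 = 2.2396 + 0.246 × 2.7279 = 2.9107
S = e^2.9107 ≈ 18.37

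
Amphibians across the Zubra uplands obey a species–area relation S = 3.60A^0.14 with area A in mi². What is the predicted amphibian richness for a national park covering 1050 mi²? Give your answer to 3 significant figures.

9.53

S = 3.6 × 1050^0.14
ln S = ln 3.6 + 0.14 × ln 1050 = 1.2809 + 0.14 × 6.9565 = 2.2549
S = e^2.2549 ≈ 9.534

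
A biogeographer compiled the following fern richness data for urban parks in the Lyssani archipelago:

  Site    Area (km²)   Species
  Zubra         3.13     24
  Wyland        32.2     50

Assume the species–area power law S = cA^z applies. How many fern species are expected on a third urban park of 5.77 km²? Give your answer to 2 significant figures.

29

z = ln(50/24) / ln(32.2/3.13) = 0.7340 / 2.3309 = 0.3149
c = 24 / 3.13^0.3149 = 24 / 1.432 = 16.76
S₃ = 16.76 × 5.77^0.3149 = 16.76 × 1.737 ≈ 29.1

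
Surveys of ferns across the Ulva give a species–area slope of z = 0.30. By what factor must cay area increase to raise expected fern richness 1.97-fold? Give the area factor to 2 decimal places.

9.58

(A₂/A₁)^0.3 = 1.97, so A₂/A₁ = 1.97^(1/0.3) = 1.97^3.333
ln(A₂/A₁) = ln 1.97 / 0.3 = 0.6780 / 0.3 = 2.2601
A₂/A₁ = e^2.2601 ≈ 9.584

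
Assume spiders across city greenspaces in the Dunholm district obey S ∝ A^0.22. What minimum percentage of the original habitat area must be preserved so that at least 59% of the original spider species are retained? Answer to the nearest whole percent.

Need (A_new/A_old)^0.22 = 0.59, so A_new/A_old = 0.59^(1/0.22) = 0.59^4.545
ln(A_new/A_old) = ln 0.59 / 0.22 = -0.5276 / 0.22 = -2.3983
A_new/A_old = e^-2.3983 ≈ 0.09087

9%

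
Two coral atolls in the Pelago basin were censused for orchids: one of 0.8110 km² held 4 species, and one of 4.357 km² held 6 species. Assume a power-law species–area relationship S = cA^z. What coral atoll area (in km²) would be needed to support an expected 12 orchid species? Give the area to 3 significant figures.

77.2 km²

z = ln(6/4) / ln(4.357/0.811) = 0.4055 / 1.6813 = 0.2412
c = 4 / 0.811^0.2412 = 4 / 0.9507 = 4.207
A = (12/4.207)^(1/0.2412) ⇒ ln A = ln(2.852)/0.2412 = 4.3459
A = e^4.3459 ≈ 77.16 km²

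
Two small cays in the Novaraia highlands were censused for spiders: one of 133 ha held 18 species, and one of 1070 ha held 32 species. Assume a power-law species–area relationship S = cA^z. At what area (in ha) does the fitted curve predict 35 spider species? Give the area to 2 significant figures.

z = ln(32/18) / ln(1070/133) = 0.5754 / 2.0851 = 0.2759
c = 18 / 133^0.2759 = 18 / 3.855 = 4.669
A = (35/4.669)^(1/0.2759) ⇒ ln A = ln(7.497)/0.2759 = 7.3002
A = e^7.3002 ≈ 1481 ha

1500 ha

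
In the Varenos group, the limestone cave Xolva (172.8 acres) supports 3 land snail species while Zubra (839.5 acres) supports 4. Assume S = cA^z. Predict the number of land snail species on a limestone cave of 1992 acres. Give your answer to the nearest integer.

5

z = ln(4/3) / ln(839.5/172.8) = 0.2877 / 1.5807 = 0.1820
c = 3 / 172.8^0.1820 = 3 / 2.554 = 1.175
S₃ = 1.175 × 1992^0.1820 = 1.175 × 3.985 ≈ 4.681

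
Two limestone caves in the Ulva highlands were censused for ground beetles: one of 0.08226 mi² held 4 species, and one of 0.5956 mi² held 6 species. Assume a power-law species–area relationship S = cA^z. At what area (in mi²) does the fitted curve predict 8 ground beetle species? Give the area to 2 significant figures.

2.4 mi²

z = ln(6/4) / ln(0.5956/0.08226) = 0.4055 / 1.9797 = 0.2048
c = 4 / 0.08226^0.2048 = 4 / 0.5995 = 6.672
A = (8/6.672)^(1/0.2048) ⇒ ln A = ln(1.199)/0.2048 = 0.8864
A = e^0.8864 ≈ 2.426 mi²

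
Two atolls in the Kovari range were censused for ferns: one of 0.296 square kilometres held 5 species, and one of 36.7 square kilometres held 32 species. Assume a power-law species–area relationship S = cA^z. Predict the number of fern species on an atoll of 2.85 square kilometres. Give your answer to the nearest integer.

z = ln(32/5) / ln(36.7/0.296) = 1.8563 / 4.8202 = 0.3851
c = 5 / 0.296^0.3851 = 5 / 0.6257 = 7.991
S₃ = 7.991 × 2.85^0.3851 = 7.991 × 1.497 ≈ 11.96

12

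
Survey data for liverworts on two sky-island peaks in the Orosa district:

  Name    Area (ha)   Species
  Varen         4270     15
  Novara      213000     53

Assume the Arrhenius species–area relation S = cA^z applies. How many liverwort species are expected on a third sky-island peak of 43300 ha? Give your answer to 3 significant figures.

z = ln(53/15) / ln(213000/4270) = 1.2622 / 3.9097 = 0.3229
c = 15 / 4270^0.3229 = 15 / 14.86 = 1.009
S₃ = 1.009 × 43300^0.3229 = 1.009 × 31.4 ≈ 31.69

31.7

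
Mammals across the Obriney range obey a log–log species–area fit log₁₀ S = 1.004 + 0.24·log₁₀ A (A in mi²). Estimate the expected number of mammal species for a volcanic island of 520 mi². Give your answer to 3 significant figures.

45.3

S = 10.09 × 520^0.24
ln S = ln 10.09 + 0.24 × ln 520 = 2.3118 + 0.24 × 6.2538 = 3.8127
S = e^3.8127 ≈ 45.27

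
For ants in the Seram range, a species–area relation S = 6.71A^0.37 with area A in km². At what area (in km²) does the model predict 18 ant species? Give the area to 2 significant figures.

14 km²

18 = 6.71 × A^0.37  ⇒  A^0.37 = 18/6.71 = 2.683
ln A = ln(2.683) / 0.37 = 0.9868 / 0.37 = 2.6670
A = e^2.6670 ≈ 14.4 km²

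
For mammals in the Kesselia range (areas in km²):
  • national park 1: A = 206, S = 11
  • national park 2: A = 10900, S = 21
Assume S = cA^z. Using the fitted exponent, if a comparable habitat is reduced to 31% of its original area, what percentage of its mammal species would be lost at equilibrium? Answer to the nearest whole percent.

z = ln(21/11) / ln(10900/206) = 0.6466 / 3.9686 = 0.1629
S_new/S_old = (A_new/A_old)^z = 0.31^0.1629 = exp(0.1629 × -1.1712) = 0.8263
Fraction lost = 1 − 0.8263 = 0.1737

17%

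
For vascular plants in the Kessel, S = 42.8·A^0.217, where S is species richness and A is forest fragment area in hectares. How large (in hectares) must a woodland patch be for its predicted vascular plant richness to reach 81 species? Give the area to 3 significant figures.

18.9 hectares

81 = 42.8 × A^0.217  ⇒  A^0.217 = 81/42.8 = 1.893
ln A = ln(1.893) / 0.217 = 0.6379 / 0.217 = 2.9397
A = e^2.9397 ≈ 18.91 hectares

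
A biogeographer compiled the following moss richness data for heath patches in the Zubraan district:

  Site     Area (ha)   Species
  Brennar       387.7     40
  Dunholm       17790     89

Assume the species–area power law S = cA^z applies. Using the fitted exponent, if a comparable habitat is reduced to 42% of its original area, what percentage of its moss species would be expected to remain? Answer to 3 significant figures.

83.4%

z = ln(89/40) / ln(17790/387.7) = 0.7998 / 3.8262 = 0.2090
S_new/S_old = (A_new/A_old)^z = 0.42^0.2090 = exp(0.2090 × -0.8675) = 0.8342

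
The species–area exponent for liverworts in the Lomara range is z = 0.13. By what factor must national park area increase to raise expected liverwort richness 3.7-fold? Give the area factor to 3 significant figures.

23500

(A₂/A₁)^0.13 = 3.7, so A₂/A₁ = 3.7^(1/0.13) = 3.7^7.692
ln(A₂/A₁) = ln 3.7 / 0.13 = 1.3083 / 0.13 = 10.0641
A₂/A₁ = e^10.0641 ≈ 23485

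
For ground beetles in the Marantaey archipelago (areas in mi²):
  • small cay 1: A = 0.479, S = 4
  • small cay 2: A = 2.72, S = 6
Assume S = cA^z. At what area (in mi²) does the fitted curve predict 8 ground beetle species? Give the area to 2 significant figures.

9.3 mi²

z = ln(6/4) / ln(2.72/0.479) = 0.4055 / 1.7367 = 0.2335
c = 4 / 0.479^0.2335 = 4 / 0.8421 = 4.75
A = (8/4.75)^(1/0.2335) ⇒ ln A = ln(1.684)/0.2335 = 2.2328
A = e^2.2328 ≈ 9.326 mi²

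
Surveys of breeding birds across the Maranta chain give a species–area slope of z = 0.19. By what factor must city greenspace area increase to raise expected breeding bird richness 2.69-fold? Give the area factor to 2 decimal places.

(A₂/A₁)^0.19 = 2.69, so A₂/A₁ = 2.69^(1/0.19) = 2.69^5.263
ln(A₂/A₁) = ln 2.69 / 0.19 = 0.9895 / 0.19 = 5.2081
A₂/A₁ = e^5.2081 ≈ 182.7

182.75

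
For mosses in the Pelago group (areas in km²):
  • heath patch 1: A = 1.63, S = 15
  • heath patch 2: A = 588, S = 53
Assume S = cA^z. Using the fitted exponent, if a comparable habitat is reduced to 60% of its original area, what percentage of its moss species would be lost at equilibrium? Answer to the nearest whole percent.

10%

z = ln(53/15) / ln(588/1.63) = 1.2622 / 5.8881 = 0.2144
S_new/S_old = (A_new/A_old)^z = 0.6^0.2144 = exp(0.2144 × -0.5108) = 0.8963
Fraction lost = 1 − 0.8963 = 0.1037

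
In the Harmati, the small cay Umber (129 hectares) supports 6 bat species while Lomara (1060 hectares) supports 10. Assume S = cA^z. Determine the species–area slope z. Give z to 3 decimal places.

0.243

Taking logs: ln S = ln c + z ln A, so z = (ln S₂ − ln S₁)/(ln A₂ − ln A₁).
z = ln(10/6) / ln(1060/129) = ln(1.667) / ln(8.217) = 0.5108 / 2.1062 = 0.2425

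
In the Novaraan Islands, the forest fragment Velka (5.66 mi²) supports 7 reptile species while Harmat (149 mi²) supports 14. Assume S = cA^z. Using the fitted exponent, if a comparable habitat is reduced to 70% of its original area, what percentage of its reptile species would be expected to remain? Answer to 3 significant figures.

z = ln(14/7) / ln(149/5.66) = 0.6931 / 3.2705 = 0.2119
S_new/S_old = (A_new/A_old)^z = 0.7^0.2119 = exp(0.2119 × -0.3567) = 0.9272

92.7%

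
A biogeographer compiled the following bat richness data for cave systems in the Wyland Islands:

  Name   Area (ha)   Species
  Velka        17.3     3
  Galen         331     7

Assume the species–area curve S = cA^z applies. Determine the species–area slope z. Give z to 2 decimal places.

0.29

Taking logs: ln S = ln c + z ln A, so z = (ln S₂ − ln S₁)/(ln A₂ − ln A₁).
z = ln(7/3) / ln(331/17.3) = ln(2.333) / ln(19.13) = 0.8473 / 2.9514 = 0.2871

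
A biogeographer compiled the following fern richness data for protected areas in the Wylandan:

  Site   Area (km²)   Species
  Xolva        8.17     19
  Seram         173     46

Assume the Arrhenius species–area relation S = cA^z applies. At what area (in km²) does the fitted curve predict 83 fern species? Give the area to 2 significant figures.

1300 km²

z = ln(46/19) / ln(173/8.17) = 0.8842 / 3.0528 = 0.2896
c = 19 / 8.17^0.2896 = 19 / 1.837 = 10.34
A = (83/10.34)^(1/0.2896) ⇒ ln A = ln(8.027)/0.2896 = 7.1910
A = e^7.1910 ≈ 1327 km²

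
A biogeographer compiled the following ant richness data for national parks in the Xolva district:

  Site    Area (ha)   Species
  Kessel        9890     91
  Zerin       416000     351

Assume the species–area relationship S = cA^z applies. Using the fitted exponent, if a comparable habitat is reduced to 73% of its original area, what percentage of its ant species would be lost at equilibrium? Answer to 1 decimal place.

10.7%

z = ln(351/91) / ln(416000/9890) = 1.3499 / 3.7392 = 0.3610
S_new/S_old = (A_new/A_old)^z = 0.73^0.3610 = exp(0.3610 × -0.3147) = 0.8926
Fraction lost = 1 − 0.8926 = 0.1074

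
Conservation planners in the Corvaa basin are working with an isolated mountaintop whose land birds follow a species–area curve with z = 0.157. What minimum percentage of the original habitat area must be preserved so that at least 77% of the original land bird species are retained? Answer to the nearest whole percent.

Need (A_new/A_old)^0.157 = 0.77, so A_new/A_old = 0.77^(1/0.157) = 0.77^6.369
ln(A_new/A_old) = ln 0.77 / 0.157 = -0.2614 / 0.157 = -1.6647
A_new/A_old = e^-1.6647 ≈ 0.1892

19%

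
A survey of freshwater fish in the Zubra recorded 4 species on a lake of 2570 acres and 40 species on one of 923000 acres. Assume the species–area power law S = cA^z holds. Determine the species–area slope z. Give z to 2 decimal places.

0.39

Taking logs: ln S = ln c + z ln A, so z = (ln S₂ − ln S₁)/(ln A₂ − ln A₁).
z = ln(40/4) / ln(923000/2570) = ln(10) / ln(359.1) = 2.3026 / 5.8837 = 0.3913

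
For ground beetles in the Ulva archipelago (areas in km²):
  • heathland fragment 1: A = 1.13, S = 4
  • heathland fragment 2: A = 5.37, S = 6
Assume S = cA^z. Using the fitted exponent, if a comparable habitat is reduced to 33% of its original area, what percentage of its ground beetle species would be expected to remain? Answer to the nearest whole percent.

75%

z = ln(6/4) / ln(5.37/1.13) = 0.4055 / 1.5586 = 0.2601
S_new/S_old = (A_new/A_old)^z = 0.33^0.2601 = exp(0.2601 × -1.1087) = 0.7495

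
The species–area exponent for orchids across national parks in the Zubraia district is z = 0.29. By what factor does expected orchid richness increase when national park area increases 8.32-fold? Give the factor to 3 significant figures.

1.85

S₂/S₁ = (A₂/A₁)^z = 8.32^0.29
ln(S₂/S₁) = 0.29 × ln 8.32 = 0.29 × 2.1187 = 0.6144
S₂/S₁ = e^0.6144 ≈ 1.849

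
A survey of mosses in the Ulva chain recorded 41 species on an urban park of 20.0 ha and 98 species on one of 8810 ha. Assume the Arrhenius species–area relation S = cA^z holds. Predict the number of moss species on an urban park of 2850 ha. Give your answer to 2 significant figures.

83

z = ln(98/41) / ln(8810/20) = 0.8714 / 6.0879 = 0.1431
c = 41 / 20^0.1431 = 41 / 1.535 = 26.7
S₃ = 26.7 × 2850^0.1431 = 26.7 × 3.123 ≈ 83.38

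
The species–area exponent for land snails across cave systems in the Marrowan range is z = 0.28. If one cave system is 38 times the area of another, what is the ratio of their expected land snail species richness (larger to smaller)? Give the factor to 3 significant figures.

2.77

S₂/S₁ = (A₂/A₁)^z = 38^0.28
ln(S₂/S₁) = 0.28 × ln 38 = 0.28 × 3.6376 = 1.0185
S₂/S₁ = e^1.0185 ≈ 2.769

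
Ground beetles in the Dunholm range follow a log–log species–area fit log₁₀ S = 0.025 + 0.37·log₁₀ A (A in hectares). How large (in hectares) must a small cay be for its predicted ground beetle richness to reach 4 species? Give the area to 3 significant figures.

4 = 1.059 × A^0.37  ⇒  A^0.37 = 4/1.059 = 3.776
ln A = ln(3.776) / 0.37 = 1.3287 / 0.37 = 3.5912
A = e^3.5912 ≈ 36.28 hectares

36.3 hectares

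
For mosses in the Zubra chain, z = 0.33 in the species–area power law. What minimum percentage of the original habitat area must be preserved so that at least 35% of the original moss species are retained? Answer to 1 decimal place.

Need (A_new/A_old)^0.33 = 0.35, so A_new/A_old = 0.35^(1/0.33) = 0.35^3.03
ln(A_new/A_old) = ln 0.35 / 0.33 = -1.0498 / 0.33 = -3.1813
A_new/A_old = e^-3.1813 ≈ 0.04153

4.2%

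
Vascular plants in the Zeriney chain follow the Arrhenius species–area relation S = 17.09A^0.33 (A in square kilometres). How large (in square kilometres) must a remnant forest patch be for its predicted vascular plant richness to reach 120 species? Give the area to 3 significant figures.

367 square kilometres

120 = 17.09 × A^0.33  ⇒  A^0.33 = 120/17.09 = 7.022
ln A = ln(7.022) / 0.33 = 1.9490 / 0.33 = 5.9061
A = e^5.9061 ≈ 367.3 square kilometres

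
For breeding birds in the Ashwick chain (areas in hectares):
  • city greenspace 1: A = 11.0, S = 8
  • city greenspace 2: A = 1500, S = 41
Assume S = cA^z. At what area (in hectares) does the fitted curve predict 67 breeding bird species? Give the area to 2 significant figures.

z = ln(41/8) / ln(1500/11) = 1.6341 / 4.9153 = 0.3325
c = 8 / 11^0.3325 = 8 / 2.219 = 3.605
A = (67/3.605)^(1/0.3325) ⇒ ln A = ln(18.59)/0.3325 = 8.7905
A = e^8.7905 ≈ 6571 hectares

6600 hectares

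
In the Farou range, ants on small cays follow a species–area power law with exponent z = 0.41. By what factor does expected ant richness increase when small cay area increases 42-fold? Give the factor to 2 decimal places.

4.63

S₂/S₁ = (A₂/A₁)^z = 42^0.41
ln(S₂/S₁) = 0.41 × ln 42 = 0.41 × 3.7377 = 1.5324
S₂/S₁ = e^1.5324 ≈ 4.629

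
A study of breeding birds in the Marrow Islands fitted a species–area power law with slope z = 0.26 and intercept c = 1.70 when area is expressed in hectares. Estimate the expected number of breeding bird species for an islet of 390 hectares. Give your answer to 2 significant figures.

S = 1.7 × 390^0.26
ln S = ln 1.7 + 0.26 × ln 390 = 0.5306 + 0.26 × 5.9661 = 2.0818
S = e^2.0818 ≈ 8.019

8.0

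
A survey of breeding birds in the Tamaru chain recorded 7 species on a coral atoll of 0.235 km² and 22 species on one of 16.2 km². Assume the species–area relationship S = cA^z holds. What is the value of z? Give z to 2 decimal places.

0.27

Taking logs: ln S = ln c + z ln A, so z = (ln S₂ − ln S₁)/(ln A₂ − ln A₁).
z = ln(22/7) / ln(16.2/0.235) = ln(3.143) / ln(68.94) = 1.1451 / 4.2332 = 0.2705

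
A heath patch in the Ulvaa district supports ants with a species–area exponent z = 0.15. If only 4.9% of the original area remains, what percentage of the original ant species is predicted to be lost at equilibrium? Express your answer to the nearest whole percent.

S_new/S_old = (A_new/A_old)^z = 0.049^0.15
= exp(0.15 × ln 0.049) = exp(0.15 × -3.0159) = exp(-0.4524) ≈ 0.6361
Fraction lost = 1 − 0.6361 = 0.3639

36%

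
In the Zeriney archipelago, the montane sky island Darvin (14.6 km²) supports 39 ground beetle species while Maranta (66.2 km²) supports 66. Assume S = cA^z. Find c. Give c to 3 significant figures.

15.3

z = ln(S₂/S₁) / ln(A₂/A₁) = ln(66/39) / ln(66.2/14.6) = 0.5261 / 1.5117 = 0.3480
c = S₁ / A₁^z = 39 / 14.6^0.3480 = 39 / 2.542 = 15.34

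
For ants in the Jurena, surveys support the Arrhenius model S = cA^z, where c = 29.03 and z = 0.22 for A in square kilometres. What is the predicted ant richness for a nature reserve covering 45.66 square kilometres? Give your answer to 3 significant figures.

S = 29.03 × 45.66^0.22
ln S = ln 29.03 + 0.22 × ln 45.66 = 3.3683 + 0.22 × 3.8212 = 4.2090
S = e^4.2090 ≈ 67.29

67.3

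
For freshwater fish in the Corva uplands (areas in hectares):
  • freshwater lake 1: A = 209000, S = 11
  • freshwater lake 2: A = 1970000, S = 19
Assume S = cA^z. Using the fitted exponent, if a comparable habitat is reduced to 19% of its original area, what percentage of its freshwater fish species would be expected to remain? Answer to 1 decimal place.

66.7%

z = ln(19/11) / ln(1970000/209000) = 0.5465 / 2.2435 = 0.2436
S_new/S_old = (A_new/A_old)^z = 0.19^0.2436 = exp(0.2436 × -1.6607) = 0.6673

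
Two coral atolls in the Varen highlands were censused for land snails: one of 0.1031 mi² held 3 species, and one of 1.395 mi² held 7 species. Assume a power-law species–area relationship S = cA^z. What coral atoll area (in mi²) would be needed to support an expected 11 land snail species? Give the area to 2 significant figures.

5.6 mi²

z = ln(7/3) / ln(1.395/0.1031) = 0.8473 / 2.6050 = 0.3253
c = 3 / 0.1031^0.3253 = 3 / 0.4776 = 6.282
A = (11/6.282)^(1/0.3253) ⇒ ln A = ln(1.751)/0.3253 = 1.7225
A = e^1.7225 ≈ 5.598 mi²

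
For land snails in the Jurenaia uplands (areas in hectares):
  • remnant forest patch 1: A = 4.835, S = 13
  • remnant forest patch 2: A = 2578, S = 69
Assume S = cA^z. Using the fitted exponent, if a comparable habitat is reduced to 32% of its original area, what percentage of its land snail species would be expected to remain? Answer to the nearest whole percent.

74%

z = ln(69/13) / ln(2578/4.835) = 1.6692 / 6.2789 = 0.2658
S_new/S_old = (A_new/A_old)^z = 0.32^0.2658 = exp(0.2658 × -1.1394) = 0.7387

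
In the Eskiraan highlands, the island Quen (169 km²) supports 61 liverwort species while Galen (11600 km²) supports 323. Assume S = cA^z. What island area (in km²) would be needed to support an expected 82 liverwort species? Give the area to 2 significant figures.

z = ln(323/61) / ln(11600/169) = 1.6668 / 4.2289 = 0.3941
c = 61 / 169^0.3941 = 61 / 7.553 = 8.076
A = (82/8.076)^(1/0.3941) ⇒ ln A = ln(10.15)/0.3941 = 5.8805
A = e^5.8805 ≈ 358 km²

360 km²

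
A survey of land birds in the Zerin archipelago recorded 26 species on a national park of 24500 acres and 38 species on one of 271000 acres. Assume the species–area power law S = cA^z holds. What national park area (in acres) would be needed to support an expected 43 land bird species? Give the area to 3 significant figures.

593000 acres

z = ln(38/26) / ln(271000/24500) = 0.3795 / 2.4034 = 0.1579
c = 26 / 24500^0.1579 = 26 / 4.932 = 5.272
A = (43/5.272)^(1/0.1579) ⇒ ln A = ln(8.157)/0.1579 = 13.2928
A = e^13.2928 ≈ 592891 acres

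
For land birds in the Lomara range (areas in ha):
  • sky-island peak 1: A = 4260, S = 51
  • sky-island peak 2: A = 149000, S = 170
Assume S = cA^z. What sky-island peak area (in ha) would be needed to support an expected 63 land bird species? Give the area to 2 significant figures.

7900 ha

z = ln(170/51) / ln(149000/4260) = 1.2040 / 3.5547 = 0.3387
c = 51 / 4260^0.3387 = 51 / 16.95 = 3.008
A = (63/3.008)^(1/0.3387) ⇒ ln A = ln(20.94)/0.3387 = 8.9809
A = e^8.9809 ≈ 7950 ha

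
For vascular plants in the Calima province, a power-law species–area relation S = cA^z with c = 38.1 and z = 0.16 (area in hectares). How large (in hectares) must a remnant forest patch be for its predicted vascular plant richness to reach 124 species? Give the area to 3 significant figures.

124 = 38.1 × A^0.16  ⇒  A^0.16 = 124/38.1 = 3.255
ln A = ln(3.255) / 0.16 = 1.1801 / 0.16 = 7.3754
A = e^7.3754 ≈ 1596 hectares

1600 hectares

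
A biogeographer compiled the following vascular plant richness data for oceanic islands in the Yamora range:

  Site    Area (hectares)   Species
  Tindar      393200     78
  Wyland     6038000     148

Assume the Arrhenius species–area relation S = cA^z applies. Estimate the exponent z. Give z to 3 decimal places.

Taking logs: ln S = ln c + z ln A, so z = (ln S₂ − ln S₁)/(ln A₂ − ln A₁).
z = ln(148/78) / ln(6038000/393200) = ln(1.897) / ln(15.36) = 0.6405 / 2.7315 = 0.2345

0.234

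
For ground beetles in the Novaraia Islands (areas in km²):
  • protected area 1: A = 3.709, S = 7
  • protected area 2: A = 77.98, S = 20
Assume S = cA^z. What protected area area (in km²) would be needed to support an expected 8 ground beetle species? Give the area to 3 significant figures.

5.46 km²

z = ln(20/7) / ln(77.98/3.709) = 1.0498 / 3.0457 = 0.3447
c = 7 / 3.709^0.3447 = 7 / 1.571 = 4.455
A = (8/4.455)^(1/0.3447) ⇒ ln A = ln(1.796)/0.3447 = 1.6982
A = e^1.6982 ≈ 5.464 km²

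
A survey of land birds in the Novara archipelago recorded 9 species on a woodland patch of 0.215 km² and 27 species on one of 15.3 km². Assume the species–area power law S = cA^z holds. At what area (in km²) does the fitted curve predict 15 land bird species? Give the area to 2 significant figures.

z = ln(27/9) / ln(15.3/0.215) = 1.0986 / 4.2650 = 0.2576
c = 9 / 0.215^0.2576 = 9 / 0.673 = 13.37
A = (15/13.37)^(1/0.2576) ⇒ ln A = ln(1.122)/0.2576 = 0.4460
A = e^0.4460 ≈ 1.562 km²

1.6 km²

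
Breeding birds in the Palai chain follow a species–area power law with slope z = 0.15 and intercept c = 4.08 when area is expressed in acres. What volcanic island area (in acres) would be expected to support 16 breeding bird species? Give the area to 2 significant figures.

16 = 4.08 × A^0.15  ⇒  A^0.15 = 16/4.08 = 3.922
ln A = ln(3.922) / 0.15 = 1.3665 / 0.15 = 9.1099
A = e^9.1099 ≈ 9045 acres

9000 acres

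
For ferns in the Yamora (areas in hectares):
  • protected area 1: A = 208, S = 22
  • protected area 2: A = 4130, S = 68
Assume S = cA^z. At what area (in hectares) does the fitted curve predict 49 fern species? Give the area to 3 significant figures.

z = ln(68/22) / ln(4130/208) = 1.1285 / 2.9885 = 0.3776
c = 22 / 208^0.3776 = 22 / 7.504 = 2.932
A = (49/2.932)^(1/0.3776) ⇒ ln A = ln(16.71)/0.3776 = 7.4582
A = e^7.4582 ≈ 1734 hectares

1730 hectares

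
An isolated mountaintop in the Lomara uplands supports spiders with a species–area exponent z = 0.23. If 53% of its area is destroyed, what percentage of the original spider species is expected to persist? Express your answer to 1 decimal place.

S_new/S_old = (A_new/A_old)^z = 0.47^0.23
= exp(0.23 × ln 0.47) = exp(0.23 × -0.7550) = exp(-0.1737) ≈ 0.8406

84.1%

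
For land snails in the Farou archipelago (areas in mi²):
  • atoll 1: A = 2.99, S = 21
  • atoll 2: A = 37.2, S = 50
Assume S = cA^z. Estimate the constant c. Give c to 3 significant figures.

14.4

z = ln(S₂/S₁) / ln(A₂/A₁) = ln(50/21) / ln(37.2/2.99) = 0.8675 / 2.5210 = 0.3441
c = S₁ / A₁^z = 21 / 2.99^0.3441 = 21 / 1.458 = 14.41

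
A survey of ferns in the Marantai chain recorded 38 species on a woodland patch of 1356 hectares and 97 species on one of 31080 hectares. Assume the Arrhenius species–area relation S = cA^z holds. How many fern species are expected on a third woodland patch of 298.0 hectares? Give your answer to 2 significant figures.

z = ln(97/38) / ln(31080/1356) = 0.9371 / 3.1320 = 0.2992
c = 38 / 1356^0.2992 = 38 / 8.654 = 4.391
S₃ = 4.391 × 298^0.2992 = 4.391 × 5.499 ≈ 24.15

24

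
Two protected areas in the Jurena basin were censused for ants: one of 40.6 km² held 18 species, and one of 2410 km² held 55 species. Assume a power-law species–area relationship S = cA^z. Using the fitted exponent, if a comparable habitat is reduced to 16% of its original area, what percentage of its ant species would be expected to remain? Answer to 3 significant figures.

z = ln(55/18) / ln(2410/40.6) = 1.1170 / 4.0836 = 0.2735
S_new/S_old = (A_new/A_old)^z = 0.16^0.2735 = exp(0.2735 × -1.8326) = 0.6058

60.6%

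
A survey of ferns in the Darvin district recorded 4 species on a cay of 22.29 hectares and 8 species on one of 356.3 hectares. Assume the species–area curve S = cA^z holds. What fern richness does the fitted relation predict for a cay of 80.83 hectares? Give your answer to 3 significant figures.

z = ln(8/4) / ln(356.3/22.29) = 0.6931 / 2.7716 = 0.2501
c = 4 / 22.29^0.2501 = 4 / 2.173 = 1.84
S₃ = 1.84 × 80.83^0.2501 = 1.84 × 3 ≈ 5.52

5.52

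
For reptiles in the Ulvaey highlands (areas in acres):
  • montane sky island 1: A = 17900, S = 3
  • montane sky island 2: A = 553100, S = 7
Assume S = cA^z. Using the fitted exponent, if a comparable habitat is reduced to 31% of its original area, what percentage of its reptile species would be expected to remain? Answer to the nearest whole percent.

z = ln(7/3) / ln(553100/17900) = 0.8473 / 3.4307 = 0.2470
S_new/S_old = (A_new/A_old)^z = 0.31^0.2470 = exp(0.2470 × -1.1712) = 0.7488

75%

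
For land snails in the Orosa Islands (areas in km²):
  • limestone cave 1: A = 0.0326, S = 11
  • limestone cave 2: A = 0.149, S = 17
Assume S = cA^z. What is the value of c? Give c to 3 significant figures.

29.3

z = ln(S₂/S₁) / ln(A₂/A₁) = ln(17/11) / ln(0.149/0.0326) = 0.4353 / 1.5196 = 0.2865
c = S₁ / A₁^z = 11 / 0.0326^0.2865 = 11 / 0.3751 = 29.33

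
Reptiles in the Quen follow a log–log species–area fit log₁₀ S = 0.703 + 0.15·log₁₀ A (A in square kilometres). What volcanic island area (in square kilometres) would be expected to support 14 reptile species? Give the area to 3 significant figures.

14 = 5.047 × A^0.15  ⇒  A^0.15 = 14/5.047 = 2.774
ln A = ln(2.774) / 0.15 = 1.0203 / 0.15 = 6.8023
A = e^6.8023 ≈ 899.9 square kilometres

900 square kilometres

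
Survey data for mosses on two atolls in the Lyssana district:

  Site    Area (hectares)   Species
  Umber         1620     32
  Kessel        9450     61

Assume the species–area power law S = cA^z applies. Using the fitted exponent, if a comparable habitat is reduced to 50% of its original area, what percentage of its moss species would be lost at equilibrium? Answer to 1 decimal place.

22.4%

z = ln(61/32) / ln(9450/1620) = 0.6451 / 1.7636 = 0.3658
S_new/S_old = (A_new/A_old)^z = 0.5^0.3658 = exp(0.3658 × -0.6931) = 0.776
Fraction lost = 1 − 0.776 = 0.224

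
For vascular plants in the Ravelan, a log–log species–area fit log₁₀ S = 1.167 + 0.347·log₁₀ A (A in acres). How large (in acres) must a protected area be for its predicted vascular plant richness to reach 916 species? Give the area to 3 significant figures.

149000 acres

916 = 14.69 × A^0.347  ⇒  A^0.347 = 916/14.69 = 62.36
ln A = ln(62.36) / 0.347 = 4.1329 / 0.347 = 11.9104
A = e^11.9104 ≈ 148802 acres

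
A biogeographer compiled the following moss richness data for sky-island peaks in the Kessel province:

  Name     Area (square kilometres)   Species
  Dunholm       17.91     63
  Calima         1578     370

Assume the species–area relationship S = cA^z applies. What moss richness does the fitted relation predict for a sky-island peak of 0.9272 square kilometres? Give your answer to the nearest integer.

z = ln(370/63) / ln(1578/17.91) = 1.7704 / 4.4786 = 0.3953
c = 63 / 17.91^0.3953 = 63 / 3.129 = 20.14
S₃ = 20.14 × 0.9272^0.3953 = 20.14 × 0.9706 ≈ 19.54

20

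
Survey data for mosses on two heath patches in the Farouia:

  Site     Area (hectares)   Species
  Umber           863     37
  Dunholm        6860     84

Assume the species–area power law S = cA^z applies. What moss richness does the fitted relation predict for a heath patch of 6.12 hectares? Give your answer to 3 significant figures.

5.23

z = ln(84/37) / ln(6860/863) = 0.8199 / 2.0730 = 0.3955
c = 37 / 863^0.3955 = 37 / 14.49 = 2.553
S₃ = 2.553 × 6.12^0.3955 = 2.553 × 2.047 ≈ 5.226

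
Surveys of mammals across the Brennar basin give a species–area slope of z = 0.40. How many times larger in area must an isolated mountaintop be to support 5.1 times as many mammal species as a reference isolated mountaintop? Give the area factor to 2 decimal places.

(A₂/A₁)^0.4 = 5.1, so A₂/A₁ = 5.1^(1/0.4) = 5.1^2.5
ln(A₂/A₁) = ln 5.1 / 0.4 = 1.6292 / 0.4 = 4.0731
A₂/A₁ = e^4.0731 ≈ 58.74

58.74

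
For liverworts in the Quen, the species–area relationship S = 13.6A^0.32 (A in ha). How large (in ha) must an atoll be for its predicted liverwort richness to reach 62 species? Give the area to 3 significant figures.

62 = 13.6 × A^0.32  ⇒  A^0.32 = 62/13.6 = 4.559
ln A = ln(4.559) / 0.32 = 1.5171 / 0.32 = 4.7408
A = e^4.7408 ≈ 114.5 ha

115 ha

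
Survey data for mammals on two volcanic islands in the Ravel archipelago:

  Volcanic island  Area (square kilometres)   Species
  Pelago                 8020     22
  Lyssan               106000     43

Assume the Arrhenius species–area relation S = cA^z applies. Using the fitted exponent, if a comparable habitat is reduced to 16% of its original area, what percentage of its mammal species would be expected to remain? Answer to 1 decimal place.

z = ln(43/22) / ln(106000/8020) = 0.6702 / 2.5815 = 0.2596
S_new/S_old = (A_new/A_old)^z = 0.16^0.2596 = exp(0.2596 × -1.8326) = 0.6214

62.1%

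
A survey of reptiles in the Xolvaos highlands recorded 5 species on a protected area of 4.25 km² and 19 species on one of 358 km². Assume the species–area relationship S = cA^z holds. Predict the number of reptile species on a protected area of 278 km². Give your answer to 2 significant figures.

z = ln(19/5) / ln(358/4.25) = 1.3350 / 4.4336 = 0.3011
c = 5 / 4.25^0.3011 = 5 / 1.546 = 3.234
S₃ = 3.234 × 278^0.3011 = 3.234 × 5.444 ≈ 17.61

18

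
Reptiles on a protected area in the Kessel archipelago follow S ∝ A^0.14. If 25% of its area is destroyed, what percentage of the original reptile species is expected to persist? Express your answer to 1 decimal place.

96.1%

S_new/S_old = (A_new/A_old)^z = 0.75^0.14
= exp(0.14 × ln 0.75) = exp(0.14 × -0.2877) = exp(-0.0403) ≈ 0.9605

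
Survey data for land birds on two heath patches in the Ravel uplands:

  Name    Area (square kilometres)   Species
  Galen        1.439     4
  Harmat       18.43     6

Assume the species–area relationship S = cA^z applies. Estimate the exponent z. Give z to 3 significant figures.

Taking logs: ln S = ln c + z ln A, so z = (ln S₂ − ln S₁)/(ln A₂ − ln A₁).
z = ln(6/4) / ln(18.43/1.439) = ln(1.5) / ln(12.81) = 0.4055 / 2.5500 = 0.1590

0.159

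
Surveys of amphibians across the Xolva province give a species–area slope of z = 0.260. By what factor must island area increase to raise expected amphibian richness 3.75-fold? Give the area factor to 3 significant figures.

(A₂/A₁)^0.26 = 3.75, so A₂/A₁ = 3.75^(1/0.26) = 3.75^3.846
ln(A₂/A₁) = ln 3.75 / 0.26 = 1.3218 / 0.26 = 5.0837
A₂/A₁ = e^5.0837 ≈ 161.4

161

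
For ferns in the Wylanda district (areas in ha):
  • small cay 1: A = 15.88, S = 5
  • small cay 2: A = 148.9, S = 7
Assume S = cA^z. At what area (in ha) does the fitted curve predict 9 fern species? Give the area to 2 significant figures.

z = ln(7/5) / ln(148.9/15.88) = 0.3365 / 2.2382 = 0.1503
c = 5 / 15.88^0.1503 = 5 / 1.515 = 3.299
A = (9/3.299)^(1/0.1503) ⇒ ln A = ln(2.728)/0.1503 = 6.6750
A = e^6.6750 ≈ 792.4 ha

790 ha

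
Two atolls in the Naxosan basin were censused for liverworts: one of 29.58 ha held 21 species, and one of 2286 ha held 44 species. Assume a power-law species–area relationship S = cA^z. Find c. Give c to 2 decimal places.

11.80

z = ln(S₂/S₁) / ln(A₂/A₁) = ln(44/21) / ln(2286/29.58) = 0.7397 / 4.3475 = 0.1701
c = S₁ / A₁^z = 21 / 29.58^0.1701 = 21 / 1.779 = 11.8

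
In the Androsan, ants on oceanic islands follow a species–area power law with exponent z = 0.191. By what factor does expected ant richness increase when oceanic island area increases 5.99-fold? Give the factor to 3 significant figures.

S₂/S₁ = (A₂/A₁)^z = 5.99^0.191
ln(S₂/S₁) = 0.191 × ln 5.99 = 0.191 × 1.7901 = 0.3419
S₂/S₁ = e^0.3419 ≈ 1.408

1.41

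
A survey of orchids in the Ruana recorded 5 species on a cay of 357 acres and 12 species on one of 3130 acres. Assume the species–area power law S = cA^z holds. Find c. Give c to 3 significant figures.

z = ln(S₂/S₁) / ln(A₂/A₁) = ln(12/5) / ln(3130/357) = 0.8755 / 2.1711 = 0.4032
c = S₁ / A₁^z = 5 / 357^0.4032 = 5 / 10.7 = 0.4673

0.467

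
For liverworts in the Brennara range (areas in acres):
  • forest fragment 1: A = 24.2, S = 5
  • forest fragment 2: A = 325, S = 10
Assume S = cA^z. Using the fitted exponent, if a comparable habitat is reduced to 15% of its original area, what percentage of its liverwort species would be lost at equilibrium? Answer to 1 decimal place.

z = ln(10/5) / ln(325/24.2) = 0.6931 / 2.5975 = 0.2669
S_new/S_old = (A_new/A_old)^z = 0.15^0.2669 = exp(0.2669 × -1.8971) = 0.6027
Fraction lost = 1 − 0.6027 = 0.3973

39.7%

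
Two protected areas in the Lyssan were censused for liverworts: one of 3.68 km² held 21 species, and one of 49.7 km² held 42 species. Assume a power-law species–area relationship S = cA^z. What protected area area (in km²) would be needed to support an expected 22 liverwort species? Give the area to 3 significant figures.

4.38 km²

z = ln(42/21) / ln(49.7/3.68) = 0.6931 / 2.6031 = 0.2663
c = 21 / 3.68^0.2663 = 21 / 1.415 = 14.84
A = (22/14.84)^(1/0.2663) ⇒ ln A = ln(1.482)/0.2663 = 1.4776
A = e^1.4776 ≈ 4.382 km²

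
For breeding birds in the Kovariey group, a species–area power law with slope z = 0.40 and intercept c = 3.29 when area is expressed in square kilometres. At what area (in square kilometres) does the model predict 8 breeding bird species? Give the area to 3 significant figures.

9.22 square kilometres

8 = 3.29 × A^0.4  ⇒  A^0.4 = 8/3.29 = 2.432
ln A = ln(2.432) / 0.4 = 0.8886 / 0.4 = 2.2214
A = e^2.2214 ≈ 9.22 square kilometres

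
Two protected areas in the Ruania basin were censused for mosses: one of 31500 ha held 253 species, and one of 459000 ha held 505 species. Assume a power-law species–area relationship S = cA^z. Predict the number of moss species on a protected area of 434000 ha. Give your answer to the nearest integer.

z = ln(505/253) / ln(459000/31500) = 0.6912 / 2.6791 = 0.2580
c = 253 / 31500^0.2580 = 253 / 14.47 = 17.48
S₃ = 17.48 × 434000^0.2580 = 17.48 × 28.47 ≈ 497.8

498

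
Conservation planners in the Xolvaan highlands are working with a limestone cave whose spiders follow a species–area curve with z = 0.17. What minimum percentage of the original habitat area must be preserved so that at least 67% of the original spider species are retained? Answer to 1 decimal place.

Need (A_new/A_old)^0.17 = 0.67, so A_new/A_old = 0.67^(1/0.17) = 0.67^5.882
ln(A_new/A_old) = ln 0.67 / 0.17 = -0.4005 / 0.17 = -2.3558
A_new/A_old = e^-2.3558 ≈ 0.09482

9.5%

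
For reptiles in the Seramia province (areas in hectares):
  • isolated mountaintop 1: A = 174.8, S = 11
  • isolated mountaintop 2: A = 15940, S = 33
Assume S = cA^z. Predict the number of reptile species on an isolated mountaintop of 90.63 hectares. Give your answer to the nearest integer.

9

z = ln(33/11) / ln(15940/174.8) = 1.0986 / 4.5129 = 0.2434
c = 11 / 174.8^0.2434 = 11 / 3.515 = 3.13
S₃ = 3.13 × 90.63^0.2434 = 3.13 × 2.996 ≈ 9.374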